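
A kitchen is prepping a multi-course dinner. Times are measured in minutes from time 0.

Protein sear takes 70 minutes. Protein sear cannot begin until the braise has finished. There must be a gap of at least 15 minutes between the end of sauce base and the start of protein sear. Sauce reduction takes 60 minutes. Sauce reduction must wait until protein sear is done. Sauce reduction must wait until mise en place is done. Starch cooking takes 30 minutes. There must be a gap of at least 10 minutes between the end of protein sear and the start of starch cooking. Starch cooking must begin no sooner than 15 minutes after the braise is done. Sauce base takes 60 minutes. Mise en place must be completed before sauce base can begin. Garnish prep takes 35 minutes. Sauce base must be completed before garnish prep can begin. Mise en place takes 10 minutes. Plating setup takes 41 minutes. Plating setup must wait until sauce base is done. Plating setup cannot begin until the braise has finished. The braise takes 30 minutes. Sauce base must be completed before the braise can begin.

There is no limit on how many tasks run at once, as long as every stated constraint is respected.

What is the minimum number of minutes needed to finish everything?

230

Mise en place has no prerequisites, so it starts at minute 0 and finishes at minute 10.
After mise en place (finishes minute 10), sauce base can start at minute 10 and finishes at minute 70.
After sauce base (finishes minute 70), garnish prep can start at minute 70 and finishes at minute 105.
The braise cannot begin until sauce base (finishes minute 70). It runs from minute 70 to 70 + 30 = minute 100.
Plating setup has to wait for sauce base (finishes minute 70); the braise (finishes minute 100). The latest of these is minute 100, so plating setup runs minute 100 to 100 + 41 = minute 141.
For protein sear: the braise (finishes minute 100); sauce base (finishes minute 70, plus 15-minute gap → minute 85). Taking the maximum gives a start of minute 100, and it finishes at 100 + 70 = minute 170.
Starch cooking has to wait for protein sear (finishes minute 170, plus 10-minute gap → minute 180); the braise (finishes minute 100, plus 15-minute gap → minute 115). The latest of these is minute 180, so starch cooking runs minute 180 to 180 + 30 = minute 210.
Sauce reduction has to wait for protein sear (finishes minute 170); mise en place (finishes minute 10). The latest of these is minute 170, so sauce reduction runs minute 170 to 170 + 60 = minute 230.
All tasks are finished once the last one completes. Finish times: Mise en place at 10, Sauce base at 70, The braise at 100, Protein sear at 170, Sauce reduction at 230, Starch cooking at 210, Plating setup at 141, Garnish prep at 105. The latest is minute 230.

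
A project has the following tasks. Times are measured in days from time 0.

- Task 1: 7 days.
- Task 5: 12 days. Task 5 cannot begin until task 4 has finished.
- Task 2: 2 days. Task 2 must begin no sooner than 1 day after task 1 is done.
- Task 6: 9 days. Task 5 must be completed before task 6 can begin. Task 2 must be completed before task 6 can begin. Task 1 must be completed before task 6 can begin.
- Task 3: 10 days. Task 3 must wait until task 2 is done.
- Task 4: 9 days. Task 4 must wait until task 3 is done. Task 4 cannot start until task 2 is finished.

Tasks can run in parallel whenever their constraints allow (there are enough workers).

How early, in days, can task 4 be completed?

Task 1 has no prerequisites, so it starts at day 0 and finishes at day 7.
Task 2 waits on task 1 (finishes day 7, plus 1-day gap → day 8), so it starts at day 8 and finishes at 8 + 2 = day 10.
Task 3 waits on task 2 (finishes day 10), so it starts at day 10 and finishes at 10 + 10 = day 20.
For task 4: task 3 (finishes day 20); task 2 (finishes day 10). Taking the maximum gives a start of day 20, and it finishes at 20 + 9 = day 29.

29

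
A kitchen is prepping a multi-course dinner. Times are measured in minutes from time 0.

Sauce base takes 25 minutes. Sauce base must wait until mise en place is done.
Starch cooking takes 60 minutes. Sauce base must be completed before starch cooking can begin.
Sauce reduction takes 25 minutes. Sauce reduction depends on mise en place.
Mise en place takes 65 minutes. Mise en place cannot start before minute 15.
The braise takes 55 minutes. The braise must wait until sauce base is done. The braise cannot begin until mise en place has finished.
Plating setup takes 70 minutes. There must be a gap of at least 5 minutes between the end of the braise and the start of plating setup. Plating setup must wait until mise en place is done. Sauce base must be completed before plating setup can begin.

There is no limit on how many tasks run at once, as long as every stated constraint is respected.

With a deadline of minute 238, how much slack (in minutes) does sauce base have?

3

Mise en place waits on its own release at minute 15, so it starts at minute 15 and finishes at 15 + 65 = minute 80.
Sauce base cannot begin until mise en place (finishes minute 80). It runs from minute 80 to 80 + 25 = minute 105.

Working backward from the deadline:
To finish by minute 238, plating setup (duration 70) must start no later than minute 168.
Since plating setup (must start by minute 168, minus 5-minute gap → minute 163) depends on it, the braise must finish by minute 163. Backing off its 55-minute duration gives a latest start of minute 108.
To finish by minute 238, starch cooking (duration 60) must start no later than minute 178.
For sauce base: the braise (must start by minute 108); starch cooking (must start by minute 178); plating setup (must start by minute 168). The most restrictive is minute 108; with a 25-minute duration, sauce base must start by minute 83.
So sauce base can start as early as minute 80 and as late as minute 83, giving 83 − 80 = 3 minutes of slack.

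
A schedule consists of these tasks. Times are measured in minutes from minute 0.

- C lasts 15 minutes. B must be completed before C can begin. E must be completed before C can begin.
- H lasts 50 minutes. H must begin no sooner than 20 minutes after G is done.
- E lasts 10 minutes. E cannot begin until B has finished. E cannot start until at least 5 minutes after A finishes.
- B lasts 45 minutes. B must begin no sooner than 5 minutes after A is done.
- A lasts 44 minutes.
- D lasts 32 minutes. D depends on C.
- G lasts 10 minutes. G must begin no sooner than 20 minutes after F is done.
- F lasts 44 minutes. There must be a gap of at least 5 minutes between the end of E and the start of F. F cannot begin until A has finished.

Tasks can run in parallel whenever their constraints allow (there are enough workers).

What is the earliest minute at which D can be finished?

A has no prerequisites, so it starts at minute 0 and finishes at minute 44.
After A (finishes minute 44, plus 5-minute gap → minute 49), B can start at minute 49 and finishes at minute 94.
E cannot start until B (finishes minute 94); A (finishes minute 44, plus 5-minute gap → minute 49). The controlling bound is minute 94, so E finishes at 94 + 10 = minute 104.
For C: B (finishes minute 94); E (finishes minute 104). Taking the maximum gives a start of minute 104, and it finishes at 104 + 15 = minute 119.
D cannot begin until C (finishes minute 119). It runs from minute 119 to 119 + 32 = minute 151.

151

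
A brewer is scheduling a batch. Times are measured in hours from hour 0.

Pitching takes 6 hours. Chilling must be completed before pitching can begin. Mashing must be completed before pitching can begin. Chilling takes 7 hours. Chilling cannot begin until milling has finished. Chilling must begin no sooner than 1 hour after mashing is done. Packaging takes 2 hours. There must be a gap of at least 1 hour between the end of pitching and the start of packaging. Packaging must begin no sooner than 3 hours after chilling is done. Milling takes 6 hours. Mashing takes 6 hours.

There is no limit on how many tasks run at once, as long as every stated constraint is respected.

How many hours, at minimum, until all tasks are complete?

23

Mashing has no prerequisites, so it starts at hour 0 and finishes at hour 6.
Nothing blocks milling, so it runs from hour 0 to hour 6.
Chilling needs all of milling (finishes hour 6); mashing (finishes hour 6, plus 1-hour gap → hour 7). That puts its earliest start at hour 7; it finishes at 7 + 7 = hour 14.
Pitching has to wait for chilling (finishes hour 14); mashing (finishes hour 6). The latest of these is hour 14, so pitching runs hour 14 to 14 + 6 = hour 20.
Packaging has to wait for pitching (finishes hour 20, plus 1-hour gap → hour 21); chilling (finishes hour 14, plus 3-hour gap → hour 17). The latest of these is hour 21, so packaging runs hour 21 to 21 + 2 = hour 23.
All tasks are finished once the last one completes. Finish times: Milling at 6, Mashing at 6, Chilling at 14, Pitching at 20, Packaging at 23. The latest is hour 23.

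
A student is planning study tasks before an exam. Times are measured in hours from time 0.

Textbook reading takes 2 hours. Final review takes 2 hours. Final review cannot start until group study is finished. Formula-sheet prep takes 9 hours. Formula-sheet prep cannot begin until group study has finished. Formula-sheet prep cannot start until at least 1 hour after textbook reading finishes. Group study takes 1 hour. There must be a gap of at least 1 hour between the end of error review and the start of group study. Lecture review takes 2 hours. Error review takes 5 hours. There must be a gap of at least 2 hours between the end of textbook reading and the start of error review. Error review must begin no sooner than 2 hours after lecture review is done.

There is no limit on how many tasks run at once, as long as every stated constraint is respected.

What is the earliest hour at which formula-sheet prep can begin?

11

Lecture review can start immediately at hour 0; it finishes at hour 2.
Nothing blocks textbook reading, so it runs from hour 0 to hour 2.
Error review has to wait for textbook reading (finishes hour 2, plus 2-hour gap → hour 4); lecture review (finishes hour 2, plus 2-hour gap → hour 4). The latest of these is hour 4, so error review runs hour 4 to 4 + 5 = hour 9.
Group study waits on error review (finishes hour 9, plus 1-hour gap → hour 10), so it starts at hour 10 and finishes at 10 + 1 = hour 11.
Formula-sheet prep waits on group study (finishes hour 11); textbook reading (finishes hour 2, plus 1-hour gap → hour 3). The latest of these is hour 11, which is the earliest formula-sheet prep can start.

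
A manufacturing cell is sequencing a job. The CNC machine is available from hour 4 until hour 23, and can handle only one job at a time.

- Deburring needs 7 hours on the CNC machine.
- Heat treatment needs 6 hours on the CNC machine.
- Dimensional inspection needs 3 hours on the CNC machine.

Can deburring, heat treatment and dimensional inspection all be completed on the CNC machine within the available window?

The CNC machine window is 23 − 4 = 19 hours.
Running back to back, the jobs need 7 + 6 + 3 = 16 hours on the CNC machine.
Since 16 ≤ 19, they fit within the window.

Yes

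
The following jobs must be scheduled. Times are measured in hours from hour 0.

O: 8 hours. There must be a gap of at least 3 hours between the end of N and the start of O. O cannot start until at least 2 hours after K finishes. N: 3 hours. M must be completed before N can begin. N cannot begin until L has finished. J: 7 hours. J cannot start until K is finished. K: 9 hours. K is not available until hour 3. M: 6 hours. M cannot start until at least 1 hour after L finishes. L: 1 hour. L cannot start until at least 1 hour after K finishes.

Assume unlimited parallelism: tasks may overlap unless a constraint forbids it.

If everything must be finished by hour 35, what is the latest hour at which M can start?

To finish by hour 35, O (duration 8) must start no later than hour 27.
N must finish before O (must start by hour 27, minus 3-hour gap → hour 24). With a 3-hour duration, N must start by 24 − 3 = hour 21.
M must finish before N (must start by hour 21). With a 6-hour duration, M must start by 21 − 6 = hour 15.

15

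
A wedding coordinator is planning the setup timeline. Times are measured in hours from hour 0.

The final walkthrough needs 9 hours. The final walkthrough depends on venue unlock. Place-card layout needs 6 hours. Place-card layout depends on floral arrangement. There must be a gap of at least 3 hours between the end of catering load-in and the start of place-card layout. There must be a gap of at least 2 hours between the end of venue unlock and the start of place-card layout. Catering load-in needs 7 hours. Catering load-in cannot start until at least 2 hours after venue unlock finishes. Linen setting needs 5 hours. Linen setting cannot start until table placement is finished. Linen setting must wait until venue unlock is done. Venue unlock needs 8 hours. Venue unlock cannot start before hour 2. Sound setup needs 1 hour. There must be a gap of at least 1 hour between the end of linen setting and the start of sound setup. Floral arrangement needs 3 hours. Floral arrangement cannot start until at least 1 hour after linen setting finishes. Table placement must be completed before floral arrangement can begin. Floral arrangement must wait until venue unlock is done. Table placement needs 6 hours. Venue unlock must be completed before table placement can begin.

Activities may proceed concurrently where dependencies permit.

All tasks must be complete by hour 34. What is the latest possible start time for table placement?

Place-card layout has no dependents, so it just needs to finish by hour 34. Starting by 34 − 6 = hour 28 achieves that.
Floral arrangement has to be done before place-card layout (must start by hour 28). That means finishing by hour 28, i.e. starting by 28 − 3 = hour 25.
Sound setup must finish by hour 34; it takes 1 hour, so it must start by 34 − 1 = hour 33.
Linen setting feeds floral arrangement (must start by hour 25, minus 1-hour gap → hour 24); sound setup (must start by hour 33, minus 1-hour gap → hour 32). Taking the minimum, linen setting must finish by hour 24 and start by 24 − 5 = hour 19.
Table placement feeds linen setting (must start by hour 19); floral arrangement (must start by hour 25). Taking the minimum, table placement must finish by hour 19 and start by 19 − 6 = hour 13.

13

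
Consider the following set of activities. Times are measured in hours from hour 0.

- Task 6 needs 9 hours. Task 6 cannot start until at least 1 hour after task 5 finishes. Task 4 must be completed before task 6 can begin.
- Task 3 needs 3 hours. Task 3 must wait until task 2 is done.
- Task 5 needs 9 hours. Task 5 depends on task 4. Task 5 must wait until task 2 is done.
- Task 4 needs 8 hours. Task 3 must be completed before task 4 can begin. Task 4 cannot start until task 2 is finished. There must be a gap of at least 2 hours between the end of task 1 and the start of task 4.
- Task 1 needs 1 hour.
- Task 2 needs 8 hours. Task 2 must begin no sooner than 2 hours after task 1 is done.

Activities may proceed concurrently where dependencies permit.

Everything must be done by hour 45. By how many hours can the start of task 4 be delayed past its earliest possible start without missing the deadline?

Task 1 can start immediately at hour 0; it finishes at hour 1.
Task 2 cannot begin until task 1 (finishes hour 1, plus 2-hour gap → hour 3). It runs from hour 3 to 3 + 8 = hour 11.
Task 3 cannot begin until task 2 (finishes hour 11). It runs from hour 11 to 11 + 3 = hour 14.
Task 4 has to wait for task 3 (finishes hour 14); task 2 (finishes hour 11); task 1 (finishes hour 1, plus 2-hour gap → hour 3). The latest of these is hour 14, so task 4 runs hour 14 to 14 + 8 = hour 22.

Working backward from the deadline:
Nothing follows task 6; the deadline of hour 45 is its only limit. It must start by 45 − 9 = hour 36.
Since task 6 (must start by hour 36, minus 1-hour gap → hour 35) depends on it, task 5 must finish by hour 35. Backing off its 9-hour duration gives a latest start of hour 26.
For task 4: task 5 (must start by hour 26); task 6 (must start by hour 36). The most restrictive is hour 26; with an 8-hour duration, task 4 must start by hour 18.
So task 4 can start as early as hour 14 and as late as hour 18, giving 18 − 14 = 4 hours of slack.

4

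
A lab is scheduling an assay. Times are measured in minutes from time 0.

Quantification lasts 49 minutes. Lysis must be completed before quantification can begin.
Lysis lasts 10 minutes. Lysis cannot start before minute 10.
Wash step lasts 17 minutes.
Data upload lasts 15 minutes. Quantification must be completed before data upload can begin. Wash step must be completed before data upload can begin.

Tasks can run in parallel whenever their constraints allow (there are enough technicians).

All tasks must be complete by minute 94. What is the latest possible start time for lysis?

20

Data upload must finish by minute 94; it takes 15 minutes, so it must start by 94 − 15 = minute 79.
Quantification must finish before data upload (must start by minute 79). With a 49-minute duration, quantification must start by 79 − 49 = minute 30.
Lysis has to be done before quantification (must start by minute 30). That means finishing by minute 30, i.e. starting by 30 − 10 = minute 20.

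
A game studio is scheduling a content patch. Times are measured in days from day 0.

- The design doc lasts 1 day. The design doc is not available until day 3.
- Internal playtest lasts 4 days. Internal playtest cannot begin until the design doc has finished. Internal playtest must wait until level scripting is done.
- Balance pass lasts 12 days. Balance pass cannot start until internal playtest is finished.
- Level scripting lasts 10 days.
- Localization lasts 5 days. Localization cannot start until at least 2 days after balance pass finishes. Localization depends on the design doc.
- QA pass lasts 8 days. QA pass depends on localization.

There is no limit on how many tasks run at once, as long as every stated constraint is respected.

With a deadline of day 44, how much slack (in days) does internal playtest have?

3

Nothing blocks level scripting, so it runs from day 0 to day 10.
The design doc waits on its own release at day 3, so it starts at day 3 and finishes at 3 + 1 = day 4.
For internal playtest: the design doc (finishes day 4); level scripting (finishes day 10). Taking the maximum gives a start of day 10, and it finishes at 10 + 4 = day 14.

Working backward from the deadline:
Nothing follows QA pass; the deadline of day 44 is its only limit. It must start by 44 − 8 = day 36.
Localization must finish before QA pass (must start by day 36). With a 5-day duration, localization must start by 36 − 5 = day 31.
Balance pass has to be done before localization (must start by day 31, minus 2-day gap → day 29). That means finishing by day 29, i.e. starting by 29 − 12 = day 17.
Internal playtest feeds into balance pass (must start by day 17); so internal playtest must finish by day 17 and therefore start by day 13.
So internal playtest can start as early as day 10 and as late as day 13, giving 13 − 10 = 3 days of slack.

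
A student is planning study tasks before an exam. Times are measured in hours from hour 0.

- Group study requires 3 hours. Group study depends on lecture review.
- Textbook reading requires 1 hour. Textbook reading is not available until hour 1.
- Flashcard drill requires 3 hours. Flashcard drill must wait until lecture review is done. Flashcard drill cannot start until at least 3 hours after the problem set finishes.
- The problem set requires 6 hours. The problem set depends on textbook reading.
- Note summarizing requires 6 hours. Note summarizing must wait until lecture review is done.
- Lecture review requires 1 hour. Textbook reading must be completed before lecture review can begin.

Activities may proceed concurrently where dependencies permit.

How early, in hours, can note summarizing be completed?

9

Textbook reading waits on its own release at hour 1, so it starts at hour 1 and finishes at 1 + 1 = hour 2.
Lecture review cannot begin until textbook reading (finishes hour 2). It runs from hour 2 to 2 + 1 = hour 3.
Note summarizing cannot begin until lecture review (finishes hour 3). It runs from hour 3 to 3 + 6 = hour 9.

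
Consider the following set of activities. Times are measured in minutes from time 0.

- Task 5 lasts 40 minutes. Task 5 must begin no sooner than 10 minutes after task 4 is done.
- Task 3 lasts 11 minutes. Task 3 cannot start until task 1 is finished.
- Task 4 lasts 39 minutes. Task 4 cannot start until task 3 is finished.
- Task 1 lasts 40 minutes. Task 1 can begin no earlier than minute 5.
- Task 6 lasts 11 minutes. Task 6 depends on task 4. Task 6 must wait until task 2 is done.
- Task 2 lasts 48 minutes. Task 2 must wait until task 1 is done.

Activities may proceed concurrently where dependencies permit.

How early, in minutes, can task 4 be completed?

95

Task 1 waits on its own release at minute 5, so it starts at minute 5 and finishes at 5 + 40 = minute 45.
Task 3 waits on task 1 (finishes minute 45), so it starts at minute 45 and finishes at 45 + 11 = minute 56.
Task 4 cannot begin until task 3 (finishes minute 56). It runs from minute 56 to 56 + 39 = minute 95.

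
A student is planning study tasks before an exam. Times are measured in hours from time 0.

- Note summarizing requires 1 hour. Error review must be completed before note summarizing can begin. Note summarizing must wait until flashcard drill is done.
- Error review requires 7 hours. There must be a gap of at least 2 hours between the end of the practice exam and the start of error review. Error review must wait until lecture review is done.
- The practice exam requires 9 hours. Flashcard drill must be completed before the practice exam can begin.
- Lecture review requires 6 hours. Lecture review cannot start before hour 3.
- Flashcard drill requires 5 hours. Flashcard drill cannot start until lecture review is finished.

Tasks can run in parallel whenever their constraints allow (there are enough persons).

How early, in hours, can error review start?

25

Lecture review waits on its own release at hour 3, so it starts at hour 3 and finishes at 3 + 6 = hour 9.
Flashcard drill waits on lecture review (finishes hour 9), so it starts at hour 9 and finishes at 9 + 5 = hour 14.
The practice exam waits on flashcard drill (finishes hour 14), so it starts at hour 14 and finishes at 14 + 9 = hour 23.
Error review waits on the practice exam (finishes hour 23, plus 2-hour gap → hour 25); lecture review (finishes hour 9). The latest of these is hour 25, which is the earliest error review can start.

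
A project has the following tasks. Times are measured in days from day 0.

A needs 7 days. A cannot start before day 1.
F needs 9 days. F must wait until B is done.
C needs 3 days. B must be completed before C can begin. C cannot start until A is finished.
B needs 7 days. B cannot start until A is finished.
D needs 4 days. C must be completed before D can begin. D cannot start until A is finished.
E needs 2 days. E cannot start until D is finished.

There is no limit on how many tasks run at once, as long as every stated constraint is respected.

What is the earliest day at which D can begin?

18

After its own release at day 1, A can start at day 1 and finishes at day 8.
B cannot begin until A (finishes day 8). It runs from day 8 to 8 + 7 = day 15.
C cannot start until B (finishes day 15); A (finishes day 8). The controlling bound is day 15, so C finishes at 15 + 3 = day 18.
D waits on C (finishes day 18); A (finishes day 8). The latest of these is day 18, which is the earliest D can start.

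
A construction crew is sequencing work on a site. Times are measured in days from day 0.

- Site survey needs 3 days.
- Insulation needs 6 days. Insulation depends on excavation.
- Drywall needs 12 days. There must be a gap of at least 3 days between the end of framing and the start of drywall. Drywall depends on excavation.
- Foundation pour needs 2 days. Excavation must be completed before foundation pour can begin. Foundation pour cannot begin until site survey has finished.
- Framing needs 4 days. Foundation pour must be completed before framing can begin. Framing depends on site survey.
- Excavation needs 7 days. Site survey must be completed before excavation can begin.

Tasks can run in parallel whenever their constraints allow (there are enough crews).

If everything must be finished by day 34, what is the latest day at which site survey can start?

3

To finish by day 34, drywall (duration 12) must start no later than day 22.
Framing must finish before drywall (must start by day 22, minus 3-day gap → day 19). With a 4-day duration, framing must start by 19 − 4 = day 15.
Since framing (must start by day 15) depends on it, foundation pour must finish by day 15. Backing off its 2-day duration gives a latest start of day 13.
To finish by day 34, insulation (duration 6) must start no later than day 28.
Excavation feeds foundation pour (must start by day 13); insulation (must start by day 28); drywall (must start by day 22). Taking the minimum, excavation must finish by day 13 and start by 13 − 7 = day 6.
For site survey: excavation (must start by day 6); foundation pour (must start by day 13); framing (must start by day 15). The most restrictive is day 6; with a 3-day duration, site survey must start by day 3.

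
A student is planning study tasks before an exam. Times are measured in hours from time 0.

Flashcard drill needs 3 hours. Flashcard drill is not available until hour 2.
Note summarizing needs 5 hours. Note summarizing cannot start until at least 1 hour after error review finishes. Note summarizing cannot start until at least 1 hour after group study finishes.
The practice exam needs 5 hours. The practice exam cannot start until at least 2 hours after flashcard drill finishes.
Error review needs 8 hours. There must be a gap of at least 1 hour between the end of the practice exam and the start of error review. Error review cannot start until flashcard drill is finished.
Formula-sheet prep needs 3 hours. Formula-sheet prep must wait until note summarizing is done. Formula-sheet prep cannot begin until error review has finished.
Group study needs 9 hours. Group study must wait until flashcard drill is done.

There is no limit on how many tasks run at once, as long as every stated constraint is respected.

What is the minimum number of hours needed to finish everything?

30

Flashcard drill cannot begin until its own release at hour 2. It runs from hour 2 to 2 + 3 = hour 5.
After flashcard drill (finishes hour 5), group study can start at hour 5 and finishes at hour 14.
After flashcard drill (finishes hour 5, plus 2-hour gap → hour 7), the practice exam can start at hour 7 and finishes at hour 12.
Error review has to wait for the practice exam (finishes hour 12, plus 1-hour gap → hour 13); flashcard drill (finishes hour 5). The latest of these is hour 13, so error review runs hour 13 to 13 + 8 = hour 21.
Note summarizing needs all of error review (finishes hour 21, plus 1-hour gap → hour 22); group study (finishes hour 14, plus 1-hour gap → hour 15). That puts its earliest start at hour 22; it finishes at 22 + 5 = hour 27.
Formula-sheet prep has to wait for note summarizing (finishes hour 27); error review (finishes hour 21). The latest of these is hour 27, so formula-sheet prep runs hour 27 to 27 + 3 = hour 30.
All tasks are finished once the last one completes. Finish times: Flashcard drill at 5, The practice exam at 12, Error review at 21, Group study at 14, Note summarizing at 27, Formula-sheet prep at 30. The latest is hour 30.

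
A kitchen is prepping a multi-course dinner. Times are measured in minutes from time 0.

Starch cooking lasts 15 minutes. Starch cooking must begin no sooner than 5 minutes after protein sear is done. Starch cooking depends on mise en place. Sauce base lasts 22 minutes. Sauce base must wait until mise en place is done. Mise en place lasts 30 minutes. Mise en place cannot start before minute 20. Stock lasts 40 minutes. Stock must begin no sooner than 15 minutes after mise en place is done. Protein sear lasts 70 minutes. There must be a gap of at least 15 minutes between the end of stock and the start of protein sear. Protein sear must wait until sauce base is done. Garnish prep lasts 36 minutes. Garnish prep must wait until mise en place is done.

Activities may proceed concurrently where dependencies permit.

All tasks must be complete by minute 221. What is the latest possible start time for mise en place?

31

Nothing follows starch cooking; the deadline of minute 221 is its only limit. It must start by 221 − 15 = minute 206.
Protein sear feeds into starch cooking (must start by minute 206, minus 5-minute gap → minute 201); so protein sear must finish by minute 201 and therefore start by minute 131.
Stock feeds into protein sear (must start by minute 131, minus 15-minute gap → minute 116); so stock must finish by minute 116 and therefore start by minute 76.
Sauce base feeds into protein sear (must start by minute 131); so sauce base must finish by minute 131 and therefore start by minute 109.
Nothing follows garnish prep; the deadline of minute 221 is its only limit. It must start by 221 − 36 = minute 185.
Mise en place must finish in time for stock (must start by minute 76, minus 15-minute gap → minute 61); sauce base (must start by minute 109); starch cooking (must start by minute 206); garnish prep (must start by minute 185). The tightest is minute 61, so mise en place must start by 61 − 30 = minute 31.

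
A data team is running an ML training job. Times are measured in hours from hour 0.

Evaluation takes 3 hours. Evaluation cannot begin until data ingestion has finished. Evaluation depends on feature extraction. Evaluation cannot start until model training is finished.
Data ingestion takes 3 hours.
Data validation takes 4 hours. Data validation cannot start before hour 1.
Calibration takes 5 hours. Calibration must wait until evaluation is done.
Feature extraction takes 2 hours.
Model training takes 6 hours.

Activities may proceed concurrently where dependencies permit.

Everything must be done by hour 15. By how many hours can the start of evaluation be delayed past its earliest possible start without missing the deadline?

Nothing blocks model training, so it runs from hour 0 to hour 6.
Nothing blocks feature extraction, so it runs from hour 0 to hour 2.
Nothing blocks data ingestion, so it runs from hour 0 to hour 3.
Evaluation cannot start until data ingestion (finishes hour 3); feature extraction (finishes hour 2); model training (finishes hour 6). The controlling bound is hour 6, so evaluation finishes at 6 + 3 = hour 9.

Working backward from the deadline:
Calibration has no dependents, so it just needs to finish by hour 15. Starting by 15 − 5 = hour 10 achieves that.
Evaluation feeds into calibration (must start by hour 10); so evaluation must finish by hour 10 and therefore start by hour 7.
So evaluation can start as early as hour 6 and as late as hour 7, giving 7 − 6 = 1 hour of slack.

1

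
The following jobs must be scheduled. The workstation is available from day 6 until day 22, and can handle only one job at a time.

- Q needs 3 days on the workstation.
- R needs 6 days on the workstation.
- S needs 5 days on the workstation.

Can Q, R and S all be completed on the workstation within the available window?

Yes

The workstation window is 22 − 6 = 16 days.
Running back to back, the jobs need 3 + 6 + 5 = 14 days on the workstation.
Since 14 ≤ 16, they fit within the window.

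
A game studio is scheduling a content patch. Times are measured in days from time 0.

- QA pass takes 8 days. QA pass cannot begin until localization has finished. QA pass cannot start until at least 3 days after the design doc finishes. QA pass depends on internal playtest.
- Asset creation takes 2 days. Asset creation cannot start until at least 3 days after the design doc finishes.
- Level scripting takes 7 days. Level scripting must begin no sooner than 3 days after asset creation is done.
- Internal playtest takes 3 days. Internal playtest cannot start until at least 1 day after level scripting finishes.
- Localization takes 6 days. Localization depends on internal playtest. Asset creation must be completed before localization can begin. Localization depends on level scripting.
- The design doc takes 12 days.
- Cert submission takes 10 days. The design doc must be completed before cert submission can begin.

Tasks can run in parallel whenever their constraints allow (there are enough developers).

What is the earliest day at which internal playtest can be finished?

31

The design doc has no prerequisites, so it starts at day 0 and finishes at day 12.
Asset creation waits on the design doc (finishes day 12, plus 3-day gap → day 15), so it starts at day 15 and finishes at 15 + 2 = day 17.
Level scripting waits on asset creation (finishes day 17, plus 3-day gap → day 20), so it starts at day 20 and finishes at 20 + 7 = day 27.
Internal playtest cannot begin until level scripting (finishes day 27, plus 1-day gap → day 28). It runs from day 28 to 28 + 3 = day 31.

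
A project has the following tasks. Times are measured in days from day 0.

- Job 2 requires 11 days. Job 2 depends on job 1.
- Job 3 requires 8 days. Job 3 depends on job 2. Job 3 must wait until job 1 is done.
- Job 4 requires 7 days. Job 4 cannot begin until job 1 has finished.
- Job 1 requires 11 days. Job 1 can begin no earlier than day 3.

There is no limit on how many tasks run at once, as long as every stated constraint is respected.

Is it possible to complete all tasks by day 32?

Job 1 cannot begin until its own release at day 3. It runs from day 3 to 3 + 11 = day 14.
Job 4 cannot begin until job 1 (finishes day 14). It runs from day 14 to 14 + 7 = day 21.
Job 2 cannot begin until job 1 (finishes day 14). It runs from day 14 to 14 + 11 = day 25.
For job 3: job 2 (finishes day 25); job 1 (finishes day 14). Taking the maximum gives a start of day 25, and it finishes at 25 + 8 = day 33.
The earliest everything can be done is day 33, which is after the deadline of 32, so it is not possible.

No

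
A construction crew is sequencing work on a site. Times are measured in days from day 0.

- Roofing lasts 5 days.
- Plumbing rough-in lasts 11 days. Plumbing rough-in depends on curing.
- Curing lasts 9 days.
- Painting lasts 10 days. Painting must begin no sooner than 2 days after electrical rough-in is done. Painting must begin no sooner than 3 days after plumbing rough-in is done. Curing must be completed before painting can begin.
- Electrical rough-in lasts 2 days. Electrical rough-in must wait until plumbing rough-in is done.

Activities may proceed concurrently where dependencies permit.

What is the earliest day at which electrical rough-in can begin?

Curing has no prerequisites, so it starts at day 0 and finishes at day 9.
Plumbing rough-in waits on curing (finishes day 9), so it starts at day 9 and finishes at 9 + 11 = day 20.
Electrical rough-in waits on plumbing rough-in (finishes day 20), so the earliest it can start is day 20.

20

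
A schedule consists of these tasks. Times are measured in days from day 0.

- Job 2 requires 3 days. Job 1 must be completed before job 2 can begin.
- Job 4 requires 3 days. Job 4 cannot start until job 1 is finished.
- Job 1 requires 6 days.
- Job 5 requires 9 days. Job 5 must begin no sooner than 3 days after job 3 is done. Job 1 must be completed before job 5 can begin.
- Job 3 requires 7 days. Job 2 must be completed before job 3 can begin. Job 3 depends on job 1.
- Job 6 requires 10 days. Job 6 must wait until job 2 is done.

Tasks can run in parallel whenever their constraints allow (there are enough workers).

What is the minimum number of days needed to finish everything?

28

Job 1 can start immediately at day 0; it finishes at day 6.
Job 4 cannot begin until job 1 (finishes day 6). It runs from day 6 to 6 + 3 = day 9.
Job 2 cannot begin until job 1 (finishes day 6). It runs from day 6 to 6 + 3 = day 9.
Job 6 cannot begin until job 2 (finishes day 9). It runs from day 9 to 9 + 10 = day 19.
Job 3 needs all of job 2 (finishes day 9); job 1 (finishes day 6). That puts its earliest start at day 9; it finishes at 9 + 7 = day 16.
For job 5: job 3 (finishes day 16, plus 3-day gap → day 19); job 1 (finishes day 6). Taking the maximum gives a start of day 19, and it finishes at 19 + 9 = day 28.
All tasks are finished once the last one completes. Finish times: Job 1 at 6, Job 2 at 9, Job 3 at 16, Job 4 at 9, Job 5 at 28, Job 6 at 19. The latest is day 28.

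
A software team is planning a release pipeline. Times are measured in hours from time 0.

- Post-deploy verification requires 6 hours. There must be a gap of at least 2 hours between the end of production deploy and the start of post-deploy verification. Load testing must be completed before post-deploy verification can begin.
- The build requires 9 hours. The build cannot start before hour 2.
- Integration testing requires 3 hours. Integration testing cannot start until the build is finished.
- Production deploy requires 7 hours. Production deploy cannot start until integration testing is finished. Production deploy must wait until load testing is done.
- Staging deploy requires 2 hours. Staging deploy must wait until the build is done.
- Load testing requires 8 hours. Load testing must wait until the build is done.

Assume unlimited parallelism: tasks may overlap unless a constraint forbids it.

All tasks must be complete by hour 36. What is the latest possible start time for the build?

Post-deploy verification must finish by hour 36; it takes 6 hours, so it must start by 36 − 6 = hour 30.
Production deploy has to be done before post-deploy verification (must start by hour 30, minus 2-hour gap → hour 28). That means finishing by hour 28, i.e. starting by 28 − 7 = hour 21.
Integration testing must finish before production deploy (must start by hour 21). With a 3-hour duration, integration testing must start by 21 − 3 = hour 18.
Staging deploy has no dependents, so it just needs to finish by hour 36. Starting by 36 − 2 = hour 34 achieves that.
Load testing must finish in time for production deploy (must start by hour 21); post-deploy verification (must start by hour 30). The tightest is hour 21, so load testing must start by 21 − 8 = hour 13.
The build feeds integration testing (must start by hour 18); staging deploy (must start by hour 34); load testing (must start by hour 13). Taking the minimum, the build must finish by hour 13 and start by 13 − 9 = hour 4.

4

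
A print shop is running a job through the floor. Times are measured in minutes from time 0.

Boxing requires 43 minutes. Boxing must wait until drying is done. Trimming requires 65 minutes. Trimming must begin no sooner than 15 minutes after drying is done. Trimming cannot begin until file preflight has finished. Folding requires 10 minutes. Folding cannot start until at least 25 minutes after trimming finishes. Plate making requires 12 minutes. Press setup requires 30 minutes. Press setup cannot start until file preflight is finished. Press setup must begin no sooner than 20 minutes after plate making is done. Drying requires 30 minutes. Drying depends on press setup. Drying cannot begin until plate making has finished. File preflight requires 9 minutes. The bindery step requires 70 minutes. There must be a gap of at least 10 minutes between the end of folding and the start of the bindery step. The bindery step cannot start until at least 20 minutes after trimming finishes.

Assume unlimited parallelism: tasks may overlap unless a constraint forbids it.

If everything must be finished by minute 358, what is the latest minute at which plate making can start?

71

The bindery step has no dependents, so it just needs to finish by minute 358. Starting by 358 − 70 = minute 288 achieves that.
Folding has to be done before the bindery step (must start by minute 288, minus 10-minute gap → minute 278). That means finishing by minute 278, i.e. starting by 278 − 10 = minute 268.
For trimming: folding (must start by minute 268, minus 25-minute gap → minute 243); the bindery step (must start by minute 288, minus 20-minute gap → minute 268). The most restrictive is minute 243; with a 65-minute duration, trimming must start by minute 178.
Boxing has no dependents, so it just needs to finish by minute 358. Starting by 358 − 43 = minute 315 achieves that.
Drying has several dependents: trimming (must start by minute 178, minus 15-minute gap → minute 163); boxing (must start by minute 315). The earliest of those limits is minute 163, so drying must start by 163 − 30 = minute 133.
Press setup has to be done before drying (must start by minute 133). That means finishing by minute 133, i.e. starting by 133 − 30 = minute 103.
Plate making feeds press setup (must start by minute 103, minus 20-minute gap → minute 83); drying (must start by minute 133). Taking the minimum, plate making must finish by minute 83 and start by 83 − 12 = minute 71.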